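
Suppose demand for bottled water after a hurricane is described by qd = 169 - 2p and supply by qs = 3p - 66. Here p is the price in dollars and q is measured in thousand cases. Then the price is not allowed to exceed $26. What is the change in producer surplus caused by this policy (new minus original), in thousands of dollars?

-913.5

In a free market, 169 - 2p = 3p - 66 gives the equilibrium p* = 47, q* = 75.
Since 26 < 47, the ceiling is binding.
At p = 26: qd = 169 - 2·26 = 117 and qs = 3·26 - 66 = 12.
Producer surplus without the control is ½ · (47 - 22) · 75 = 937.5.
With the ceiling, producers sell 12 units at 26, so PS = ½ · (26 - 22) · 12 = 24.
Change in producer surplus = 24 - 937.5 = -913.5.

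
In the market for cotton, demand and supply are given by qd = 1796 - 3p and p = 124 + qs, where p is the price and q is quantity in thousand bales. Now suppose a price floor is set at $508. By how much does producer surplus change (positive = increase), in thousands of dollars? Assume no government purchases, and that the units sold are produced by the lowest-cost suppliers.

4088

Rearranging supply gives qs = p - 124. Without the control the market clears where 1796 - 3p = p - 124, i.e. p* = 480 and q* = 356.
Because the floor (508) lies above the market-clearing price, it is binding.
At p = 508: qd = 1796 - 3·508 = 272 and qs = 508 - 124 = 384.
Producer surplus without the control is ½ · (480 - 124) · 356 = 63368.
With the floor, 272 units are sold at 508. The supply price at q = 272 is 396, so PS = ½ · [(508 - 124) + (508 - 396)] · 272 = 67456.
Change in producer surplus = 67456 - 63368 = 4088.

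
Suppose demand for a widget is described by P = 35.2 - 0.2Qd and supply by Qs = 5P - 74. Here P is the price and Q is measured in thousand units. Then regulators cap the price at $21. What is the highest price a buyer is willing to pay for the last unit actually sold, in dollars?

Rearranging demand gives Qd = 176 - 5P. Equilibrium: 176 - 5P = 5P - 74, so 250 = 10P and P* = 25, Q* = 51.
The ceiling of 21 is below the equilibrium price 25, so it binds.
At P = 21: Qd = 176 - 5·21 = 71 and Qs = 5·21 - 74 = 31.
Only 31 units reach the market. On the demand curve, the marginal buyer's willingness to pay at Q = 31 is (176 - 31)/5 = 29.

29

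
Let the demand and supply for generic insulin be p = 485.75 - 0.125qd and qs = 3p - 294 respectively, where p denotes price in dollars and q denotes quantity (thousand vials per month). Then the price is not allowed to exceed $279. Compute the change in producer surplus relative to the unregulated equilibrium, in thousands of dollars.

Rearranging demand gives qd = 3886 - 8p. Equilibrium: 3886 - 8p = 3p - 294, so 4180 = 11p and p* = 380, q* = 846.
The ceiling of 279 is below the equilibrium price 380, so it binds.
At p = 279: qd = 3886 - 8·279 = 1654 and qs = 3·279 - 294 = 543.
Producer surplus without the control is ½ · (380 - 98) · 846 = 119286.
With the ceiling, producers sell 543 units at 279, so PS = ½ · (279 - 98) · 543 = 49141.5.
Change in producer surplus = 49141.5 - 119286 = -70144.5.

-70144.5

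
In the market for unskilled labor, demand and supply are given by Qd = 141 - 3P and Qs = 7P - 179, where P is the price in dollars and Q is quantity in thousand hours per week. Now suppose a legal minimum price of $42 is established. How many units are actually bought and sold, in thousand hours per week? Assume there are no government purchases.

In a free market, 141 - 3P = 7P - 179 gives the equilibrium P* = 32, Q* = 45.
Because the floor (42) lies above the market-clearing price, it is binding.
At P = 42: Qd = 141 - 3·42 = 15 and Qs = 7·42 - 179 = 115.
The quantity actually transacted is the short side, demand: 15.

15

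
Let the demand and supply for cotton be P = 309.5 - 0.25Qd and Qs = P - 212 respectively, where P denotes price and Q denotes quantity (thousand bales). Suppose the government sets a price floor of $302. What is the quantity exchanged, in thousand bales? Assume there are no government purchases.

30

Rearranging demand gives Qd = 1238 - 4P. Without the control the market clears where 1238 - 4P = P - 212, i.e. P* = 290 and Q* = 78.
Since 302 > 290, the floor is binding.
At P = 302: Qd = 1238 - 4·302 = 30 and Qs = 302 - 212 = 90.
The quantity actually transacted is the short side, demand: 30.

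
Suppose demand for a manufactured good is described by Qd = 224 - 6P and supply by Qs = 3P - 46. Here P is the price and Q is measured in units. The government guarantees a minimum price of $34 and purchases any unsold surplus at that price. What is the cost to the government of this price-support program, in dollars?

Setting quantity demanded equal to quantity supplied, 224 - 6P = 3P - 46, gives P* = 30 and Q* = 44.
The floor of 34 is above the equilibrium price 30, so it binds.
At P = 34: Qd = 224 - 6·34 = 20 and Qs = 3·34 - 46 = 56.
Surplus = Qs - Qd = 36.
Government expenditure = surplus × support price = 36 × 34 = 1224.

1224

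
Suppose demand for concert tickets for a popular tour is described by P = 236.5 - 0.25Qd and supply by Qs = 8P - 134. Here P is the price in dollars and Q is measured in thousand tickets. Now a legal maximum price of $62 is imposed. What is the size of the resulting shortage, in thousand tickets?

336

Rearranging demand gives Qd = 946 - 4P. Setting quantity demanded equal to quantity supplied, 946 - 4P = 8P - 134, gives P* = 90 and Q* = 586.
The ceiling of 62 is below the equilibrium price 90, so it binds.
At P = 62: Qd = 946 - 4·62 = 698 and Qs = 8·62 - 134 = 362.
Shortage = Qd - Qs = 698 - 362 = 336.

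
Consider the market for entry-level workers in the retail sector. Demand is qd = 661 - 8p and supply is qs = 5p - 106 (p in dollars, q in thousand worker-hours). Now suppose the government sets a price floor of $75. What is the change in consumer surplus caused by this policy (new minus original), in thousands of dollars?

In a free market, 661 - 8p = 5p - 106 gives the equilibrium p* = 59, q* = 189.
Since 75 > 59, the floor is binding.
At p = 75: qd = 661 - 8·75 = 61 and qs = 5·75 - 106 = 269.
Consumer surplus without the control is ½ · (82.625 - 59) · 189 = 2232.5625.
With the floor, consumers buy 61 units at 75, so CS = ½ · (82.625 - 75) · 61 = 232.5625.
Change in consumer surplus = 232.5625 - 2232.5625 = -2000.

-2000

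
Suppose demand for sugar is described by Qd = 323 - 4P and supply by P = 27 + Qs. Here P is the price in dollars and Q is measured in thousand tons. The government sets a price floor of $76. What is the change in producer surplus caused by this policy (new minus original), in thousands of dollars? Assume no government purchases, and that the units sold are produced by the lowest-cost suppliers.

Rearranging supply gives Qs = P - 27. Setting quantity demanded equal to quantity supplied, 323 - 4P = P - 27, gives P* = 70 and Q* = 43.
The floor of 76 is above the equilibrium price 70, so it binds.
At P = 76: Qd = 323 - 4·76 = 19 and Qs = 76 - 27 = 49.
Producer surplus without the control is ½ · (70 - 27) · 43 = 924.5.
With the floor, 19 units are sold at 76. The supply price at Q = 19 is 46, so PS = ½ · [(76 - 27) + (76 - 46)] · 19 = 750.5.
Change in producer surplus = 750.5 - 924.5 = -174.

-174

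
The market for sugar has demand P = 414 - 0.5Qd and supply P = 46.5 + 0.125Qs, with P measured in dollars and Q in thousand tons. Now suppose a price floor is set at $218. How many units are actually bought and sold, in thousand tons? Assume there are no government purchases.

392

Rearranging demand gives Qd = 828 - 2P; rearranging supply gives Qs = 8P - 372. In a free market, 828 - 2P = 8P - 372 gives the equilibrium P* = 120, Q* = 588.
The floor of 218 is above the equilibrium price 120, so it binds.
At P = 218: Qd = 828 - 2·218 = 392 and Qs = 8·218 - 372 = 1372.
The quantity actually transacted is the short side, demand: 392.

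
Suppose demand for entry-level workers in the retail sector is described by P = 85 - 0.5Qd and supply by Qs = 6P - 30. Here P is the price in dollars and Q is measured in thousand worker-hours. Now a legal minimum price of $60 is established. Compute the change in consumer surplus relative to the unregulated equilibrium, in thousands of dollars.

Rearranging demand gives Qd = 170 - 2P. Equilibrium: 170 - 2P = 6P - 30, so 200 = 8P and P* = 25, Q* = 120.
The floor of 60 is above the equilibrium price 25, so it binds.
At P = 60: Qd = 170 - 2·60 = 50 and Qs = 6·60 - 30 = 330.
Consumer surplus without the control is ½ · (85 - 25) · 120 = 3600.
With the floor, consumers buy 50 units at 60, so CS = ½ · (85 - 60) · 50 = 625.
Change in consumer surplus = 625 - 3600 = -2975.

-2975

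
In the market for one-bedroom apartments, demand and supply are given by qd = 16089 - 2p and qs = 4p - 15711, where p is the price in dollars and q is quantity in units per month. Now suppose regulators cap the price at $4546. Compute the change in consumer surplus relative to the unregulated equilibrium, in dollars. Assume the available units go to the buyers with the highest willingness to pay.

In a free market, 16089 - 2p = 4p - 15711 gives the equilibrium p* = 5300, q* = 5489.
Because the ceiling (4546) lies below the market-clearing price, it is binding.
At p = 4546: qd = 16089 - 2·4546 = 6997 and qs = 4·4546 - 15711 = 2473.
Consumer surplus without the control is ½ · (8044.5 - 5300) · 5489 = 7532280.25.
With the ceiling, 2473 units are sold at 4546 (assume they go to the highest-value buyers). The demand price at q = 2473 is 6808, so CS = ½ · [(8044.5 - 4546) + (6808 - 4546)] · 2473 = 7122858.25.
Change in consumer surplus = 7122858.25 - 7532280.25 = -409422.

-409422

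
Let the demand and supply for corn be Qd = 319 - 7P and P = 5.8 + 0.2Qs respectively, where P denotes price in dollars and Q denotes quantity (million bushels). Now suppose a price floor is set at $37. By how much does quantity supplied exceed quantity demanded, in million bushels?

Rearranging supply gives Qs = 5P - 29. In a free market, 319 - 7P = 5P - 29 gives the equilibrium P* = 29, Q* = 116.
The floor of 37 is above the equilibrium price 29, so it binds.
At P = 37: Qd = 319 - 7·37 = 60 and Qs = 5·37 - 29 = 156.
Surplus = Qs - Qd = 156 - 60 = 96.

96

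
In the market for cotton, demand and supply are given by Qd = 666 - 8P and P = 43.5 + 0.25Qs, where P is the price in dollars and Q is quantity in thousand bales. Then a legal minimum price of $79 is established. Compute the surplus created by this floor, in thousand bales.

108

Rearranging supply gives Qs = 4P - 174. Without the control the market clears where 666 - 8P = 4P - 174, i.e. P* = 70 and Q* = 106.
Since 79 > 70, the floor is binding.
At P = 79: Qd = 666 - 8·79 = 34 and Qs = 4·79 - 174 = 142.
Surplus = Qs - Qd = 142 - 34 = 108.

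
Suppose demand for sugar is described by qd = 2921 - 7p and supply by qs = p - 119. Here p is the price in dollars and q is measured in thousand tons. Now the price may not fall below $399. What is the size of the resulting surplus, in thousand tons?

Without the control the market clears where 2921 - 7p = p - 119, i.e. p* = 380 and q* = 261.
The floor of 399 is above the equilibrium price 380, so it binds.
At p = 399: qd = 2921 - 7·399 = 128 and qs = 399 - 119 = 280.
Surplus = qs - qd = 280 - 128 = 152.

152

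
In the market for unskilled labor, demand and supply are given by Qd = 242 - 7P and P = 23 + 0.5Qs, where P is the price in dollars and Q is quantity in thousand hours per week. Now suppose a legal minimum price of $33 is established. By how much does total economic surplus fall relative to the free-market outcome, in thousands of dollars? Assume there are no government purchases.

15.75

Rearranging supply gives Qs = 2P - 46. Without the control the market clears where 242 - 7P = 2P - 46, i.e. P* = 32 and Q* = 18.
Because the floor (33) lies above the market-clearing price, it is binding.
At P = 33: Qd = 242 - 7·33 = 11 and Qs = 2·33 - 46 = 20.
Quantity traded falls to 11. At Q = 11 the demand price is (242 - 11)/7 = 33 and the supply price is (46 + 11)/2 = 28.5.
Deadweight loss = ½ · (33 - 28.5) · (18 - 11) = ½ · 4.5 · 7 = 15.75.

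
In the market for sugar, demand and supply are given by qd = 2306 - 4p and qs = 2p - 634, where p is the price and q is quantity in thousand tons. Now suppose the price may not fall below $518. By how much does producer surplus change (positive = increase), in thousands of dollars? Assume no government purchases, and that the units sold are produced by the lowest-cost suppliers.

Setting quantity demanded equal to quantity supplied, 2306 - 4p = 2p - 634, gives p* = 490 and q* = 346.
The floor of 518 is above the equilibrium price 490, so it binds.
At p = 518: qd = 2306 - 4·518 = 234 and qs = 2·518 - 634 = 402.
Producer surplus without the control is ½ · (490 - 317) · 346 = 29929.
With the floor, 234 units are sold at 518. The supply price at q = 234 is 434, so PS = ½ · [(518 - 317) + (518 - 434)] · 234 = 33345.
Change in producer surplus = 33345 - 29929 = 3416.

3416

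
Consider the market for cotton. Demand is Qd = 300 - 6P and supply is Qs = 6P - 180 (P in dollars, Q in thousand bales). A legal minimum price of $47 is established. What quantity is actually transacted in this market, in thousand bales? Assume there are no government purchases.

Setting quantity demanded equal to quantity supplied, 300 - 6P = 6P - 180, gives P* = 40 and Q* = 60.
Because the floor (47) lies above the market-clearing price, it is binding.
At P = 47: Qd = 300 - 6·47 = 18 and Qs = 6·47 - 180 = 102.
The quantity actually transacted is the short side, demand: 18.

18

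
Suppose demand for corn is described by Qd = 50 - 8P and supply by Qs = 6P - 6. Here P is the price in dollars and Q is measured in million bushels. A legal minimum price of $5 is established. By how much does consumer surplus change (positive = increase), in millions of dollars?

-14

Equilibrium: 50 - 8P = 6P - 6, so 56 = 14P and P* = 4, Q* = 18.
Since 5 > 4, the floor is binding.
At P = 5: Qd = 50 - 8·5 = 10 and Qs = 6·5 - 6 = 24.
Consumer surplus without the control is ½ · (6.25 - 4) · 18 = 20.25.
With the floor, consumers buy 10 units at 5, so CS = ½ · (6.25 - 5) · 10 = 6.25.
Change in consumer surplus = 6.25 - 20.25 = -14.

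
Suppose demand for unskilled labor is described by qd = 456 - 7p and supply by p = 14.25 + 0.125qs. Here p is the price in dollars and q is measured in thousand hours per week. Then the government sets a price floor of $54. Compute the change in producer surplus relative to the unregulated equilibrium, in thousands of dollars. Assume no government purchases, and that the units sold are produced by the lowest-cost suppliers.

464

Rearranging supply gives qs = 8p - 114. Equilibrium: 456 - 7p = 8p - 114, so 570 = 15p and p* = 38, q* = 190.
Since 54 > 38, the floor is binding.
At p = 54: qd = 456 - 7·54 = 78 and qs = 8·54 - 114 = 318.
Producer surplus without the control is ½ · (38 - 14.25) · 190 = 2256.25.
With the floor, 78 units are sold at 54. The supply price at q = 78 is 24, so PS = ½ · [(54 - 14.25) + (54 - 24)] · 78 = 2720.25.
Change in producer surplus = 2720.25 - 2256.25 = 464.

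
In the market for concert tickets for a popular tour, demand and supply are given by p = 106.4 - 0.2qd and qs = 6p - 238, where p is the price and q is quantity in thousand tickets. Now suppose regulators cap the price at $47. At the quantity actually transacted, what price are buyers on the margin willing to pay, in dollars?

97.6

Rearranging demand gives qd = 532 - 5p. In a free market, 532 - 5p = 6p - 238 gives the equilibrium p* = 70, q* = 182.
The ceiling of 47 is below the equilibrium price 70, so it binds.
At p = 47: qd = 532 - 5·47 = 297 and qs = 6·47 - 238 = 44.
Only 44 units reach the market. On the demand curve, the marginal buyer's willingness to pay at q = 44 is (532 - 44)/5 = 97.6.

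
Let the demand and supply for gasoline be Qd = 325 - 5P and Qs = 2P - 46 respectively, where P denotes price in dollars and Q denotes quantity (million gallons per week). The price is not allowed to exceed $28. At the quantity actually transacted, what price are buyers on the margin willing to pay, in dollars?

In a free market, 325 - 5P = 2P - 46 gives the equilibrium P* = 53, Q* = 60.
Because the ceiling (28) lies below the market-clearing price, it is binding.
At P = 28: Qd = 325 - 5·28 = 185 and Qs = 2·28 - 46 = 10.
Only 10 units reach the market. On the demand curve, the marginal buyer's willingness to pay at Q = 10 is (325 - 10)/5 = 63.

63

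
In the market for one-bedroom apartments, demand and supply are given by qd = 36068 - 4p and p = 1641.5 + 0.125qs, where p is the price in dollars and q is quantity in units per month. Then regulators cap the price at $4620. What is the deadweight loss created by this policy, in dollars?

Rearranging supply gives qs = 8p - 13132. Without the control the market clears where 36068 - 4p = 8p - 13132, i.e. p* = 4100 and q* = 19668.
Since 4620 is above p* = 4100, the ceiling does not bind and the free-market outcome prevails.
Since the control does not bind, no trades are prevented and deadweight loss is zero.

0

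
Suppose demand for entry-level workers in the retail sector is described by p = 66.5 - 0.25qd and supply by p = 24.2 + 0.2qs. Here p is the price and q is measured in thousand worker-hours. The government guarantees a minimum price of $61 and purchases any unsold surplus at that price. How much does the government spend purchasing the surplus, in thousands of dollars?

Rearranging demand gives qd = 266 - 4p; rearranging supply gives qs = 5p - 121. Without the control the market clears where 266 - 4p = 5p - 121, i.e. p* = 43 and q* = 94.
Since 61 > 43, the floor is binding.
At p = 61: qd = 266 - 4·61 = 22 and qs = 5·61 - 121 = 184.
Surplus = qs - qd = 162.
Government expenditure = surplus × support price = 162 × 61 = 9882.

9882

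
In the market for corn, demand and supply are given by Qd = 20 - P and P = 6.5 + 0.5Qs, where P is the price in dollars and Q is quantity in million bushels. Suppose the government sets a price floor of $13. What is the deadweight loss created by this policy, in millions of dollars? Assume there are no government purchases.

3

Rearranging supply gives Qs = 2P - 13. Setting quantity demanded equal to quantity supplied, 20 - P = 2P - 13, gives P* = 11 and Q* = 9.
Since 13 > 11, the floor is binding.
At P = 13: Qd = 20 - 13 = 7 and Qs = 2·13 - 13 = 13.
Quantity traded falls to 7. At Q = 7 the demand price is 20 - 7 = 13 and the supply price is (13 + 7)/2 = 10.
Deadweight loss = ½ · (13 - 10) · (9 - 7) = ½ · 3 · 2 = 3.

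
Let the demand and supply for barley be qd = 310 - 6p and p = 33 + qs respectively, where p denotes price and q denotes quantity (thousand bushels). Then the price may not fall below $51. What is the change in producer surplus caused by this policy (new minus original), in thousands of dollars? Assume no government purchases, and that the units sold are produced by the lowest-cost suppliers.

-64

Rearranging supply gives qs = p - 33. Without the control the market clears where 310 - 6p = p - 33, i.e. p* = 49 and q* = 16.
Since 51 > 49, the floor is binding.
At p = 51: qd = 310 - 6·51 = 4 and qs = 51 - 33 = 18.
Producer surplus without the control is ½ · (49 - 33) · 16 = 128.
With the floor, 4 units are sold at 51. The supply price at q = 4 is 37, so PS = ½ · [(51 - 33) + (51 - 37)] · 4 = 64.
Change in producer surplus = 64 - 128 = -64.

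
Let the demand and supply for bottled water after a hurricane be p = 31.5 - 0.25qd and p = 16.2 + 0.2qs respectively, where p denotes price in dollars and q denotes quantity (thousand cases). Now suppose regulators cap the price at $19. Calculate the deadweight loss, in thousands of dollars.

90

Rearranging demand gives qd = 126 - 4p; rearranging supply gives qs = 5p - 81. Equilibrium: 126 - 4p = 5p - 81, so 207 = 9p and p* = 23, q* = 34.
Since 19 < 23, the ceiling is binding.
At p = 19: qd = 126 - 4·19 = 50 and qs = 5·19 - 81 = 14.
Quantity traded falls to 14. At q = 14 the demand price is (126 - 14)/4 = 28 and the supply price is (81 + 14)/5 = 19.
Deadweight loss = ½ · (28 - 19) · (34 - 14) = ½ · 9 · 20 = 90.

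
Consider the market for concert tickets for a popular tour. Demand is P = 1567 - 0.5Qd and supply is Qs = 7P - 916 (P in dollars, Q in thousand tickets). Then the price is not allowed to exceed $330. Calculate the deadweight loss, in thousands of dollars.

Rearranging demand gives Qd = 3134 - 2P. In a free market, 3134 - 2P = 7P - 916 gives the equilibrium P* = 450, Q* = 2234.
The ceiling of 330 is below the equilibrium price 450, so it binds.
At P = 330: Qd = 3134 - 2·330 = 2474 and Qs = 7·330 - 916 = 1394.
Quantity traded falls to 1394. At Q = 1394 the demand price is (3134 - 1394)/2 = 870 and the supply price is (916 + 1394)/7 = 330.
Deadweight loss = ½ · (870 - 330) · (2234 - 1394) = ½ · 540 · 840 = 226800.

226800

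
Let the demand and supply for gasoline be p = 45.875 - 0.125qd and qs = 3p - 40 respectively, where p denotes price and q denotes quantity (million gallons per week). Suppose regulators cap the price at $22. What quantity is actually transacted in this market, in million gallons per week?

26

Rearranging demand gives qd = 367 - 8p. Setting quantity demanded equal to quantity supplied, 367 - 8p = 3p - 40, gives p* = 37 and q* = 71.
The ceiling of 22 is below the equilibrium price 37, so it binds.
At p = 22: qd = 367 - 8·22 = 191 and qs = 3·22 - 40 = 26.
The quantity actually transacted is the short side, supply: 26.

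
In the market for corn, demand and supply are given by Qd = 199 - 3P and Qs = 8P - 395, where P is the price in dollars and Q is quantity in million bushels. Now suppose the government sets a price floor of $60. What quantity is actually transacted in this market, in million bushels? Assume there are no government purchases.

In a free market, 199 - 3P = 8P - 395 gives the equilibrium P* = 54, Q* = 37.
Because the floor (60) lies above the market-clearing price, it is binding.
At P = 60: Qd = 199 - 3·60 = 19 and Qs = 8·60 - 395 = 85.
The quantity actually transacted is the short side, demand: 19.

19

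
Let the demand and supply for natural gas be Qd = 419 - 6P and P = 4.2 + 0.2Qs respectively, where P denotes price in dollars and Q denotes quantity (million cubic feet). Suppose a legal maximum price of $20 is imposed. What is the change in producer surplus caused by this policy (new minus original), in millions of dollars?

-2580

Rearranging supply gives Qs = 5P - 21. Equilibrium: 419 - 6P = 5P - 21, so 440 = 11P and P* = 40, Q* = 179.
The ceiling of 20 is below the equilibrium price 40, so it binds.
At P = 20: Qd = 419 - 6·20 = 299 and Qs = 5·20 - 21 = 79.
Producer surplus without the control is ½ · (40 - 4.2) · 179 = 3204.1.
With the ceiling, producers sell 79 units at 20, so PS = ½ · (20 - 4.2) · 79 = 624.1.
Change in producer surplus = 624.1 - 3204.1 = -2580.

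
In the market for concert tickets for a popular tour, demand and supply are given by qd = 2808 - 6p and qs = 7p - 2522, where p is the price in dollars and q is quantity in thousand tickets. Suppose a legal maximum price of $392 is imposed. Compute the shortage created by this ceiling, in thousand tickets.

234

Equilibrium: 2808 - 6p = 7p - 2522, so 5330 = 13p and p* = 410, q* = 348.
Since 392 < 410, the ceiling is binding.
At p = 392: qd = 2808 - 6·392 = 456 and qs = 7·392 - 2522 = 222.
Shortage = qd - qs = 456 - 222 = 234.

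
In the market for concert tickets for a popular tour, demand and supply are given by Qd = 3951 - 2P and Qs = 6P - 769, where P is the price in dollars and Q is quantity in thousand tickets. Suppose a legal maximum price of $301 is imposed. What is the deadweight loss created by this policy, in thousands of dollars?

Without the control the market clears where 3951 - 2P = 6P - 769, i.e. P* = 590 and Q* = 2771.
The ceiling of 301 is below the equilibrium price 590, so it binds.
At P = 301: Qd = 3951 - 2·301 = 3349 and Qs = 6·301 - 769 = 1037.
Quantity traded falls to 1037. At Q = 1037 the demand price is (3951 - 1037)/2 = 1457 and the supply price is (769 + 1037)/6 = 301.
Deadweight loss = ½ · (1457 - 301) · (2771 - 1037) = ½ · 1156 · 1734 = 1002252.

1002252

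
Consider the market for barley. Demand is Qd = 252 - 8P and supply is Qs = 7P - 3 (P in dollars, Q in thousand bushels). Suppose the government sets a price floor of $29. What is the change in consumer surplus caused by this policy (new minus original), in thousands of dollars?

-816

Equilibrium: 252 - 8P = 7P - 3, so 255 = 15P and P* = 17, Q* = 116.
Because the floor (29) lies above the market-clearing price, it is binding.
At P = 29: Qd = 252 - 8·29 = 20 and Qs = 7·29 - 3 = 200.
Consumer surplus without the control is ½ · (31.5 - 17) · 116 = 841.
With the floor, consumers buy 20 units at 29, so CS = ½ · (31.5 - 29) · 20 = 25.
Change in consumer surplus = 25 - 841 = -816.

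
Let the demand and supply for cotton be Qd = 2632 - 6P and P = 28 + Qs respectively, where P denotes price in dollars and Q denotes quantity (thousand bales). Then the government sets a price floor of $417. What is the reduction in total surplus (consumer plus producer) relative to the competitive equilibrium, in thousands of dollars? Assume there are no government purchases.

28749

Rearranging supply gives Qs = P - 28. Without the control the market clears where 2632 - 6P = P - 28, i.e. P* = 380 and Q* = 352.
Because the floor (417) lies above the market-clearing price, it is binding.
At P = 417: Qd = 2632 - 6·417 = 130 and Qs = 417 - 28 = 389.
Quantity traded falls to 130. At Q = 130 the demand price is (2632 - 130)/6 = 417 and the supply price is 28 + 130 = 158.
Deadweight loss = ½ · (417 - 158) · (352 - 130) = ½ · 259 · 222 = 28749.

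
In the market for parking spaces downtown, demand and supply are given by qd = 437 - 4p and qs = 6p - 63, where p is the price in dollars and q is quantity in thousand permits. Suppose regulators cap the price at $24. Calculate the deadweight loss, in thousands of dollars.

5070

Equilibrium: 437 - 4p = 6p - 63, so 500 = 10p and p* = 50, q* = 237.
The ceiling of 24 is below the equilibrium price 50, so it binds.
At p = 24: qd = 437 - 4·24 = 341 and qs = 6·24 - 63 = 81.
Quantity traded falls to 81. At q = 81 the demand price is (437 - 81)/4 = 89 and the supply price is (63 + 81)/6 = 24.
Deadweight loss = ½ · (89 - 24) · (237 - 81) = ½ · 65 · 156 = 5070.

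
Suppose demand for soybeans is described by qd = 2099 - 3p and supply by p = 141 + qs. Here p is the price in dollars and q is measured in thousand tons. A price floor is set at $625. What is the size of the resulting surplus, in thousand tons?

260

Rearranging supply gives qs = p - 141. Without the control the market clears where 2099 - 3p = p - 141, i.e. p* = 560 and q* = 419.
The floor of 625 is above the equilibrium price 560, so it binds.
At p = 625: qd = 2099 - 3·625 = 224 and qs = 625 - 141 = 484.
Surplus = qs - qd = 484 - 224 = 260.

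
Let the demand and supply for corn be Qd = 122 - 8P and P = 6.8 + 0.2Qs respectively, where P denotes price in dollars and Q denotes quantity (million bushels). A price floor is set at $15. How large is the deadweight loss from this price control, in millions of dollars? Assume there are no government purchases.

Rearranging supply gives Qs = 5P - 34. Equilibrium: 122 - 8P = 5P - 34, so 156 = 13P and P* = 12, Q* = 26.
The floor of 15 is above the equilibrium price 12, so it binds.
At P = 15: Qd = 122 - 8·15 = 2 and Qs = 5·15 - 34 = 41.
Quantity traded falls to 2. At Q = 2 the demand price is (122 - 2)/8 = 15 and the supply price is (34 + 2)/5 = 7.2.
Deadweight loss = ½ · (15 - 7.2) · (26 - 2) = ½ · 7.8 · 24 = 93.6.

93.6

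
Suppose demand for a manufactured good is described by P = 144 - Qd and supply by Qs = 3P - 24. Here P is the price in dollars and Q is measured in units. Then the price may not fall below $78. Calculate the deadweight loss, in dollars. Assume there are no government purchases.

864

Rearranging demand gives Qd = 144 - P. Setting quantity demanded equal to quantity supplied, 144 - P = 3P - 24, gives P* = 42 and Q* = 102.
Because the floor (78) lies above the market-clearing price, it is binding.
At P = 78: Qd = 144 - 78 = 66 and Qs = 3·78 - 24 = 210.
Quantity traded falls to 66. At Q = 66 the demand price is 144 - 66 = 78 and the supply price is (24 + 66)/3 = 30.
Deadweight loss = ½ · (78 - 30) · (102 - 66) = ½ · 48 · 36 = 864.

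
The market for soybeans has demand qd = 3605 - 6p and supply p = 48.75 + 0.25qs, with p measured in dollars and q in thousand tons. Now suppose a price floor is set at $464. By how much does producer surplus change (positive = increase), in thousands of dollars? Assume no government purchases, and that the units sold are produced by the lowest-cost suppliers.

Rearranging supply gives qs = 4p - 195. Without the control the market clears where 3605 - 6p = 4p - 195, i.e. p* = 380 and q* = 1325.
The floor of 464 is above the equilibrium price 380, so it binds.
At p = 464: qd = 3605 - 6·464 = 821 and qs = 4·464 - 195 = 1661.
Producer surplus without the control is ½ · (380 - 48.75) · 1325 = 219453.125.
With the floor, 821 units are sold at 464. The supply price at q = 821 is 254, so PS = ½ · [(464 - 48.75) + (464 - 254)] · 821 = 256665.125.
Change in producer surplus = 256665.125 - 219453.125 = 37212.

37212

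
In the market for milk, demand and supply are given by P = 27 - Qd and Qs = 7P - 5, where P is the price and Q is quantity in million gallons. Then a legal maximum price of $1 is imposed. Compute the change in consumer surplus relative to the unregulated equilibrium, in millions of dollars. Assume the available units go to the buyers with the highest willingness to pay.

Rearranging demand gives Qd = 27 - P. In a free market, 27 - P = 7P - 5 gives the equilibrium P* = 4, Q* = 23.
Since 1 < 4, the ceiling is binding.
At P = 1: Qd = 27 - 1 = 26 and Qs = 7·1 - 5 = 2.
Consumer surplus without the control is ½ · (27 - 4) · 23 = 264.5.
With the ceiling, 2 units are sold at 1 (assume they go to the highest-value buyers). The demand price at Q = 2 is 25, so CS = ½ · [(27 - 1) + (25 - 1)] · 2 = 50.
Change in consumer surplus = 50 - 264.5 = -214.5.

-214.5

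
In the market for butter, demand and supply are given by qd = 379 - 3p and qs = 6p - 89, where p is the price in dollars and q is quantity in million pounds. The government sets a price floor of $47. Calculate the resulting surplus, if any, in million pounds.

Equilibrium: 379 - 3p = 6p - 89, so 468 = 9p and p* = 52, q* = 223.
Since 47 is below p* = 52, the floor does not bind and the free-market outcome prevails.
Since the control does not bind, there is no surplus.

0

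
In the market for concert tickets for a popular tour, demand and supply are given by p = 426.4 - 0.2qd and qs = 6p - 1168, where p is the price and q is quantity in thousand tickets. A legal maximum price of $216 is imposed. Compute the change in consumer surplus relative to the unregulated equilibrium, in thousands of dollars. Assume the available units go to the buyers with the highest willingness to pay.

-14649.6

Rearranging demand gives qd = 2132 - 5p. Without the control the market clears where 2132 - 5p = 6p - 1168, i.e. p* = 300 and q* = 632.
The ceiling of 216 is below the equilibrium price 300, so it binds.
At p = 216: qd = 2132 - 5·216 = 1052 and qs = 6·216 - 1168 = 128.
Consumer surplus without the control is ½ · (426.4 - 300) · 632 = 39942.4.
With the ceiling, 128 units are sold at 216 (assume they go to the highest-value buyers). The demand price at q = 128 is 400.8, so CS = ½ · [(426.4 - 216) + (400.8 - 216)] · 128 = 25292.8.
Change in consumer surplus = 25292.8 - 39942.4 = -14649.6.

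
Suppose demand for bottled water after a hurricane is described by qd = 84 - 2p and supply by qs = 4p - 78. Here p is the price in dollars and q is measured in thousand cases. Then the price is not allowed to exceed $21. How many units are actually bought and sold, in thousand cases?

In a free market, 84 - 2p = 4p - 78 gives the equilibrium p* = 27, q* = 30.
The ceiling of 21 is below the equilibrium price 27, so it binds.
At p = 21: qd = 84 - 2·21 = 42 and qs = 4·21 - 78 = 6.
The quantity actually transacted is the short side, supply: 6.

6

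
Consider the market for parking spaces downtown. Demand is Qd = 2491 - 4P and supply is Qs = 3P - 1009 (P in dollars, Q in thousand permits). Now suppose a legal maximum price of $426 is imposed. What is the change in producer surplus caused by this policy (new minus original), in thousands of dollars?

In a free market, 2491 - 4P = 3P - 1009 gives the equilibrium P* = 500, Q* = 491.
Since 426 < 500, the ceiling is binding.
At P = 426: Qd = 2491 - 4·426 = 787 and Qs = 3·426 - 1009 = 269.
Producer surplus without the control is ½ · (500 - 1009/3) · 491 = 241081/6.
With the ceiling, producers sell 269 units at 426, so PS = ½ · (426 - 1009/3) · 269 = 72361/6.
Change in producer surplus = 72361/6 - 241081/6 = -28120.

-28120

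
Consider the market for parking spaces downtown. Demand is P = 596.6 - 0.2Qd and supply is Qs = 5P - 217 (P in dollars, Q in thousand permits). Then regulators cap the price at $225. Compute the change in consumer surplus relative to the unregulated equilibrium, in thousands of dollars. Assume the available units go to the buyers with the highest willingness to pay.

Rearranging demand gives Qd = 2983 - 5P. Setting quantity demanded equal to quantity supplied, 2983 - 5P = 5P - 217, gives P* = 320 and Q* = 1383.
The ceiling of 225 is below the equilibrium price 320, so it binds.
At P = 225: Qd = 2983 - 5·225 = 1858 and Qs = 5·225 - 217 = 908.
Consumer surplus without the control is ½ · (596.6 - 320) · 1383 = 191268.9.
With the ceiling, 908 units are sold at 225 (assume they go to the highest-value buyers). The demand price at Q = 908 is 415, so CS = ½ · [(596.6 - 225) + (415 - 225)] · 908 = 254966.4.
Change in consumer surplus = 254966.4 - 191268.9 = 63697.5.

63697.5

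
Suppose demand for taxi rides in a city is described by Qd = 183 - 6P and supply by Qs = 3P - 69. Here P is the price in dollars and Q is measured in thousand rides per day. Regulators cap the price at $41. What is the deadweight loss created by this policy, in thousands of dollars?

0

In a free market, 183 - 6P = 3P - 69 gives the equilibrium P* = 28, Q* = 15.
The ceiling of 41 is above the equilibrium price 28, so it is not binding; the market clears at P* = 28, Q* = 15.
Since the control does not bind, no trades are prevented and deadweight loss is zero.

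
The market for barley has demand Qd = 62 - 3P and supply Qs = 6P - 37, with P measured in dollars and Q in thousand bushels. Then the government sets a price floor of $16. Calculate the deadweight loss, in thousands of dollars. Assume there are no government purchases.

56.25

In a free market, 62 - 3P = 6P - 37 gives the equilibrium P* = 11, Q* = 29.
The floor of 16 is above the equilibrium price 11, so it binds.
At P = 16: Qd = 62 - 3·16 = 14 and Qs = 6·16 - 37 = 59.
Quantity traded falls to 14. At Q = 14 the demand price is (62 - 14)/3 = 16 and the supply price is (37 + 14)/6 = 8.5.
Deadweight loss = ½ · (16 - 8.5) · (29 - 14) = ½ · 7.5 · 15 = 56.25.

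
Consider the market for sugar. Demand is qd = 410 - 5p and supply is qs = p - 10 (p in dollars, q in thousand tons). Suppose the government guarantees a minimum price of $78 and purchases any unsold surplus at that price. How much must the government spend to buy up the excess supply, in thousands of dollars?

3744

Setting quantity demanded equal to quantity supplied, 410 - 5p = p - 10, gives p* = 70 and q* = 60.
The floor of 78 is above the equilibrium price 70, so it binds.
At p = 78: qd = 410 - 5·78 = 20 and qs = 78 - 10 = 68.
Surplus = qs - qd = 48.
Government expenditure = surplus × support price = 48 × 78 = 3744.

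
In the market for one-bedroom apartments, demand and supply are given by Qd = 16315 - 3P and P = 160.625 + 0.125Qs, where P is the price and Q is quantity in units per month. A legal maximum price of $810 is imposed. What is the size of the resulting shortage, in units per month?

Rearranging supply gives Qs = 8P - 1285. Setting quantity demanded equal to quantity supplied, 16315 - 3P = 8P - 1285, gives P* = 1600 and Q* = 11515.
Because the ceiling (810) lies below the market-clearing price, it is binding.
At P = 810: Qd = 16315 - 3·810 = 13885 and Qs = 8·810 - 1285 = 5195.
Shortage = Qd - Qs = 13885 - 5195 = 8690.

8690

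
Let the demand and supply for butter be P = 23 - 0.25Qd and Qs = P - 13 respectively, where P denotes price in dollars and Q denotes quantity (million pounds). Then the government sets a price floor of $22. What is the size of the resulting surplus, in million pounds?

5

Rearranging demand gives Qd = 92 - 4P. Equilibrium: 92 - 4P = P - 13, so 105 = 5P and P* = 21, Q* = 8.
Because the floor (22) lies above the market-clearing price, it is binding.
At P = 22: Qd = 92 - 4·22 = 4 and Qs = 22 - 13 = 9.
Surplus = Qs - Qd = 9 - 4 = 5.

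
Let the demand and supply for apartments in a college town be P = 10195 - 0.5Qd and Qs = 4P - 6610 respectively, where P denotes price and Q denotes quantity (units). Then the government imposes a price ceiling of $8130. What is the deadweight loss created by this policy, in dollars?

Rearranging demand gives Qd = 20390 - 2P. Equilibrium: 20390 - 2P = 4P - 6610, so 27000 = 6P and P* = 4500, Q* = 11390.
Since 8130 is above P* = 4500, the ceiling does not bind and the free-market outcome prevails.
Since the control does not bind, no trades are prevented and deadweight loss is zero.

0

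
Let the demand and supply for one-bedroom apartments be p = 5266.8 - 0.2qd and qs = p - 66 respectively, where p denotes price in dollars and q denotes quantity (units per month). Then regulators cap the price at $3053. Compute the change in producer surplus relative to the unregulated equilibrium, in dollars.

Rearranging demand gives qd = 26334 - 5p. In a free market, 26334 - 5p = p - 66 gives the equilibrium p* = 4400, q* = 4334.
Since 3053 < 4400, the ceiling is binding.
At p = 3053: qd = 26334 - 5·3053 = 11069 and qs = 3053 - 66 = 2987.
Producer surplus without the control is ½ · (4400 - 66) · 4334 = 9391778.
With the ceiling, producers sell 2987 units at 3053, so PS = ½ · (3053 - 66) · 2987 = 4461084.5.
Change in producer surplus = 4461084.5 - 9391778 = -4930693.5.

-4930693.5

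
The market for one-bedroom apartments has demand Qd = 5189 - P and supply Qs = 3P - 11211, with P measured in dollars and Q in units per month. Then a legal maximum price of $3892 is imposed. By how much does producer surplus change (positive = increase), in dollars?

-161616

Setting quantity demanded equal to quantity supplied, 5189 - P = 3P - 11211, gives P* = 4100 and Q* = 1089.
The ceiling of 3892 is below the equilibrium price 4100, so it binds.
At P = 3892: Qd = 5189 - 3892 = 1297 and Qs = 3·3892 - 11211 = 465.
Producer surplus without the control is ½ · (4100 - 3737) · 1089 = 197653.5.
With the ceiling, producers sell 465 units at 3892, so PS = ½ · (3892 - 3737) · 465 = 36037.5.
Change in producer surplus = 36037.5 - 197653.5 = -161616.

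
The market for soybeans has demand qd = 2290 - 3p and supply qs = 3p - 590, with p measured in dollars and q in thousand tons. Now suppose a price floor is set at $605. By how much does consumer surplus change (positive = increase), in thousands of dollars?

-82812.5

Equilibrium: 2290 - 3p = 3p - 590, so 2880 = 6p and p* = 480, q* = 850.
Because the floor (605) lies above the market-clearing price, it is binding.
At p = 605: qd = 2290 - 3·605 = 475 and qs = 3·605 - 590 = 1225.
Consumer surplus without the control is ½ · (2290/3 - 480) · 850 = 361250/3.
With the floor, consumers buy 475 units at 605, so CS = ½ · (2290/3 - 605) · 475 = 225625/6.
Change in consumer surplus = 225625/6 - 361250/3 = -82812.5.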